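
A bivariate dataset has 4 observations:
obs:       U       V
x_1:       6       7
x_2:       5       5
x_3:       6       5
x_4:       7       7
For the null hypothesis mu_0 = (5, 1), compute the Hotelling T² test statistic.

Step 1 — sample mean vector:
  mean(U) = (6 + 5 + 6 + 7) / 4 = 24/4 = 6
  mean(V) = (7 + 5 + 5 + 7) / 4 = 24/4 = 6
  x̄ = (6, 6),  deviation x̄ - mu_0 = (6, 6) - (5, 1) = (1, 5).

Step 2 — sample covariance matrix, S[i,j] = (1/(n-1)) · Σ_k (x_{k,i} - mean_i) · (x_{k,j} - mean_j), divisor n-1 = 3:
  S[U,U] = ((0)·(0) + (-1)·(-1) + (0)·(0) + (1)·(1)) / 3 = 2/3 = 0.6667
  S[U,V] = ((0)·(1) + (-1)·(-1) + (0)·(-1) + (1)·(1)) / 3 = 2/3 = 0.6667
  S[V,V] = ((1)·(1) + (-1)·(-1) + (-1)·(-1) + (1)·(1)) / 3 = 4/3 = 1.3333
  S = [[0.6667, 0.6667],
 [0.6667, 1.3333]].

Step 3 — invert S. det(S) = 0.6667·1.3333 - (0.6667)² = 0.4444.
  S^{-1} = (1/det) · [[d, -b], [-b, a]] = [[3, -1.5],
 [-1.5, 1.5]].

Step 4 — quadratic form (x̄ - mu_0)^T · S^{-1} · (x̄ - mu_0):
  S^{-1} · (x̄ - mu_0) = (-4.5, 6),
  (x̄ - mu_0)^T · [...] = (1)·(-4.5) + (5)·(6) = 25.5.

Step 5 — scale by n: T² = 4 · 25.5 = 102.

T² ≈ 102


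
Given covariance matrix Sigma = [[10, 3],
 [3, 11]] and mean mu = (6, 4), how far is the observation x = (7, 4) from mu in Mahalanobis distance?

Step 1 — centre the observation: (x - mu) = (1, 0).

Step 2 — invert Sigma. det(Sigma) = 10·11 - (3)² = 101.
  Sigma^{-1} = (1/det) · [[d, -b], [-b, a]] = [[0.1089, -0.0297],
 [-0.0297, 0.099]].

Step 3 — form the quadratic (x - mu)^T · Sigma^{-1} · (x - mu):
  Sigma^{-1} · (x - mu) = (0.1089, -0.0297).
  (x - mu)^T · [Sigma^{-1} · (x - mu)] = (1)·(0.1089) + (0)·(-0.0297) = 0.1089.

Step 4 — take square root: d = √(0.1089) ≈ 0.33.

d(x, mu) = √(0.1089) ≈ 0.33


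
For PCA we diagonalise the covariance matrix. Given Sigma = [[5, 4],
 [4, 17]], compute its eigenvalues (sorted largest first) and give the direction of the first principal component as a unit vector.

Step 1 — characteristic polynomial of 2×2 Sigma:
  det(Sigma - λI) = λ² - trace · λ + det = 0.
  trace = 5 + 17 = 22, det = 5·17 - (4)² = 69.
Step 2 — discriminant:
  Δ = trace² - 4·det = 484 - 276 = 208.
Step 3 — eigenvalues:
  λ = (trace ± √Δ)/2 = (22 ± 14.4222)/2,
  λ_1 = 18.2111,  λ_2 = 3.7889.

Step 4 — unit eigenvector for λ_1: solve (Sigma - λ_1 I)v = 0. First row:
  (5 - 18.2111)·v_x + (4)·v_y = 0, i.e. (-13.2111)·v_x + (4)·v_y = 0,
  so v ∝ (b, λ_1 - a) = (4, 13.2111) = u.
  ||u|| = √((4)² + (13.2111)²) = √(190.5332) ≈ 13.8034,
  v_1 = u/||u|| ≈ (0.2898, 0.9571) (||v_1|| = 1).

λ_1 = 18.2111,  λ_2 = 3.7889;  v_1 ≈ (0.2898, 0.9571)


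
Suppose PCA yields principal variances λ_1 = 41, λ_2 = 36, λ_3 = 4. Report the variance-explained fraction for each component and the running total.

Step 1 — total variance = trace(Sigma) = Σ λ_i = 41 + 36 + 4 = 81.

Step 2 — fraction explained by component i = λ_i / Σ λ:
  PC1: 41/81 = 0.5062
  PC2: 36/81 = 0.4444
  PC3: 4/81 = 0.0494

Step 3 — cumulative fraction after k components = (λ_1 + ... + λ_k) / Σ λ:
  k = 1: 41/81 = 0.5062
  k = 2: (41 + 36)/81 = 77/81 = 0.9506
  k = 3: (41 + 36 + 4)/81 = 81/81 = 1

Summary (fraction, with percent):

explained: PC1 0.5062 (50.62%), PC2 0.4444 (44.44%), PC3 0.0494 (4.94%);  cumulative: 0.5062, 0.9506, 1


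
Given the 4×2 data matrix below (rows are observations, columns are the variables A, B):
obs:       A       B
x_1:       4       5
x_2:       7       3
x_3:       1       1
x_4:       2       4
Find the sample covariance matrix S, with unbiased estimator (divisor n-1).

Step 1 — column means:
  mean(A) = (4 + 7 + 1 + 2) / 4 = 14/4 = 3.5
  mean(B) = (5 + 3 + 1 + 4) / 4 = 13/4 = 3.25

Step 2 — sample covariance S[i,j] = (1/(n-1)) · Σ_k (x_{k,i} - mean_i) · (x_{k,j} - mean_j), with n-1 = 3.
  S[A,A] = ((0.5)·(0.5) + (3.5)·(3.5) + (-2.5)·(-2.5) + (-1.5)·(-1.5)) / 3 = 21/3 = 7
  S[A,B] = ((0.5)·(1.75) + (3.5)·(-0.25) + (-2.5)·(-2.25) + (-1.5)·(0.75)) / 3 = 4.5/3 = 1.5
  S[B,B] = ((1.75)·(1.75) + (-0.25)·(-0.25) + (-2.25)·(-2.25) + (0.75)·(0.75)) / 3 = 8.75/3 = 2.9167

S is symmetric (S[j,i] = S[i,j]). Assembling:

S = [[7, 1.5],
 [1.5, 2.9167]]


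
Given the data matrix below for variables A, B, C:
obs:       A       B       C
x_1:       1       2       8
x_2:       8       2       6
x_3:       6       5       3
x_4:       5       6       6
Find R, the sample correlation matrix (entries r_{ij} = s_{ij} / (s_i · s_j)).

Step 1 — column means:
  mean(A) = (1 + 8 + 6 + 5) / 4 = 20/4 = 5
  mean(B) = (2 + 2 + 5 + 6) / 4 = 15/4 = 3.75
  mean(C) = (8 + 6 + 3 + 6) / 4 = 23/4 = 5.75

Step 2 — sample variances and covariances s[i,j] = (1/(n-1)) · Σ_k (x_{k,i} - mean_i) · (x_{k,j} - mean_j), with n-1 = 3:
  s[A,A] = ((-4)·(-4) + (3)·(3) + (1)·(1) + (0)·(0)) / 3 = 26/3 = 8.6667
  s[A,B] = ((-4)·(-1.75) + (3)·(-1.75) + (1)·(1.25) + (0)·(2.25)) / 3 = 3/3 = 1
  s[A,C] = ((-4)·(2.25) + (3)·(0.25) + (1)·(-2.75) + (0)·(0.25)) / 3 = -11/3 = -3.6667
  s[B,B] = ((-1.75)·(-1.75) + (-1.75)·(-1.75) + (1.25)·(1.25) + (2.25)·(2.25)) / 3 = 12.75/3 = 4.25
  s[B,C] = ((-1.75)·(2.25) + (-1.75)·(0.25) + (1.25)·(-2.75) + (2.25)·(0.25)) / 3 = -7.25/3 = -2.4167
  s[C,C] = ((2.25)·(2.25) + (0.25)·(0.25) + (-2.75)·(-2.75) + (0.25)·(0.25)) / 3 = 12.75/3 = 4.25
  Sample standard deviations s_i = √(s[i,i]):
  s(A) = √(8.6667) = 2.9439
  s(B) = √(4.25) = 2.0616
  s(C) = √(4.25) = 2.0616

Step 3 — r_{ij} = s_{ij} / (s_i · s_j):
  r[A,A] = 1 (diagonal).
  r[A,B] = 1 / (2.9439 · 2.0616) = 1 / 6.069 = 0.1648
  r[A,C] = -3.6667 / (2.9439 · 2.0616) = -3.6667 / 6.069 = -0.6042
  r[B,B] = 1 (diagonal).
  r[B,C] = -2.4167 / (2.0616 · 2.0616) = -2.4167 / 4.25 = -0.5686
  r[C,C] = 1 (diagonal).

R is symmetric with unit diagonal. Assembling:

R = [[1, 0.1648, -0.6042],
 [0.1648, 1, -0.5686],
 [-0.6042, -0.5686, 1]]


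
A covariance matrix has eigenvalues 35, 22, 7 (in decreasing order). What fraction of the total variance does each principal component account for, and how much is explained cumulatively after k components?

Step 1 — total variance = trace(Sigma) = Σ λ_i = 35 + 22 + 7 = 64.

Step 2 — fraction explained by component i = λ_i / Σ λ:
  PC1: 35/64 = 0.5469
  PC2: 22/64 = 0.3438
  PC3: 7/64 = 0.1094

Step 3 — cumulative fraction after k components = (λ_1 + ... + λ_k) / Σ λ:
  k = 1: 35/64 = 0.5469
  k = 2: (35 + 22)/64 = 57/64 = 0.8906
  k = 3: (35 + 22 + 7)/64 = 64/64 = 1

Summary (fraction, with percent):

explained: PC1 0.5469 (54.69%), PC2 0.3438 (34.38%), PC3 0.1094 (10.94%);  cumulative: 0.5469, 0.8906, 1


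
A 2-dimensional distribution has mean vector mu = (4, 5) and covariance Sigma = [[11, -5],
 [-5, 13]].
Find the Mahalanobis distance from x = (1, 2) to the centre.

Step 1 — centre the observation: (x - mu) = (-3, -3).

Step 2 — invert Sigma. det(Sigma) = 11·13 - (-5)² = 118.
  Sigma^{-1} = (1/det) · [[d, -b], [-b, a]] = [[0.1102, 0.0424],
 [0.0424, 0.0932]].

Step 3 — form the quadratic (x - mu)^T · Sigma^{-1} · (x - mu):
  Sigma^{-1} · (x - mu) = (-0.4576, -0.4068).
  (x - mu)^T · [Sigma^{-1} · (x - mu)] = (-3)·(-0.4576) + (-3)·(-0.4068) = 2.5932.

Step 4 — take square root: d = √(2.5932) ≈ 1.6103.

d(x, mu) = √(2.5932) ≈ 1.6103


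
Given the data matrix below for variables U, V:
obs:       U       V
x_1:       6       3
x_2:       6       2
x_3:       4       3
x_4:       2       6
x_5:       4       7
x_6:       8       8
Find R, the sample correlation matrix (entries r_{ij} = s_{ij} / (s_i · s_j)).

Step 1 — column means:
  mean(U) = (6 + 6 + 4 + 2 + 4 + 8) / 6 = 30/6 = 5
  mean(V) = (3 + 2 + 3 + 6 + 7 + 8) / 6 = 29/6 = 4.8333

Step 2 — sample variances and covariances s[i,j] = (1/(n-1)) · Σ_k (x_{k,i} - mean_i) · (x_{k,j} - mean_j), with n-1 = 5:
  s[U,U] = ((1)·(1) + (1)·(1) + (-1)·(-1) + (-3)·(-3) + (-1)·(-1) + (3)·(3)) / 5 = 22/5 = 4.4
  s[U,V] = ((1)·(-1.8333) + (1)·(-2.8333) + (-1)·(-1.8333) + (-3)·(1.1667) + (-1)·(2.1667) + (3)·(3.1667)) / 5 = 1/5 = 0.2
  s[V,V] = ((-1.8333)·(-1.8333) + (-2.8333)·(-2.8333) + (-1.8333)·(-1.8333) + (1.1667)·(1.1667) + (2.1667)·(2.1667) + (3.1667)·(3.1667)) / 5 = 30.8333/5 = 6.1667
  Sample standard deviations s_i = √(s[i,i]):
  s(U) = √(4.4) = 2.0976
  s(V) = √(6.1667) = 2.4833

Step 3 — r_{ij} = s_{ij} / (s_i · s_j):
  r[U,U] = 1 (diagonal).
  r[U,V] = 0.2 / (2.0976 · 2.4833) = 0.2 / 5.209 = 0.0384
  r[V,V] = 1 (diagonal).

R is symmetric with unit diagonal. Assembling:

R = [[1, 0.0384],
 [0.0384, 1]]


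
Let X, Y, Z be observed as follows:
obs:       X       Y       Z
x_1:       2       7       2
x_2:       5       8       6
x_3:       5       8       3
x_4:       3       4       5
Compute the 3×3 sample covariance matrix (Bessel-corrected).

Step 1 — column means:
  mean(X) = (2 + 5 + 5 + 3) / 4 = 15/4 = 3.75
  mean(Y) = (7 + 8 + 8 + 4) / 4 = 27/4 = 6.75
  mean(Z) = (2 + 6 + 3 + 5) / 4 = 16/4 = 4

Step 2 — sample covariance S[i,j] = (1/(n-1)) · Σ_k (x_{k,i} - mean_i) · (x_{k,j} - mean_j), with n-1 = 3.
  S[X,X] = ((-1.75)·(-1.75) + (1.25)·(1.25) + (1.25)·(1.25) + (-0.75)·(-0.75)) / 3 = 6.75/3 = 2.25
  S[X,Y] = ((-1.75)·(0.25) + (1.25)·(1.25) + (1.25)·(1.25) + (-0.75)·(-2.75)) / 3 = 4.75/3 = 1.5833
  S[X,Z] = ((-1.75)·(-2) + (1.25)·(2) + (1.25)·(-1) + (-0.75)·(1)) / 3 = 4/3 = 1.3333
  S[Y,Y] = ((0.25)·(0.25) + (1.25)·(1.25) + (1.25)·(1.25) + (-2.75)·(-2.75)) / 3 = 10.75/3 = 3.5833
  S[Y,Z] = ((0.25)·(-2) + (1.25)·(2) + (1.25)·(-1) + (-2.75)·(1)) / 3 = -2/3 = -0.6667
  S[Z,Z] = ((-2)·(-2) + (2)·(2) + (-1)·(-1) + (1)·(1)) / 3 = 10/3 = 3.3333

S is symmetric (S[j,i] = S[i,j]). Assembling:

S = [[2.25, 1.5833, 1.3333],
 [1.5833, 3.5833, -0.6667],
 [1.3333, -0.6667, 3.3333]]


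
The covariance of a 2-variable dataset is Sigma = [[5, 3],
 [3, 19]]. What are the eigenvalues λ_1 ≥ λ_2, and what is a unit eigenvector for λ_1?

Step 1 — characteristic polynomial of 2×2 Sigma:
  det(Sigma - λI) = λ² - trace · λ + det = 0.
  trace = 5 + 19 = 24, det = 5·19 - (3)² = 86.
Step 2 — discriminant:
  Δ = trace² - 4·det = 576 - 344 = 232.
Step 3 — eigenvalues:
  λ = (trace ± √Δ)/2 = (24 ± 15.2315)/2,
  λ_1 = 19.6158,  λ_2 = 4.3842.

Step 4 — unit eigenvector for λ_1: solve (Sigma - λ_1 I)v = 0. First row:
  (5 - 19.6158)·v_x + (3)·v_y = 0, i.e. (-14.6158)·v_x + (3)·v_y = 0,
  so v ∝ (b, λ_1 - a) = (3, 14.6158) = u.
  ||u|| = √((3)² + (14.6158)²) = √(222.6208) ≈ 14.9205,
  v_1 = u/||u|| ≈ (0.2011, 0.9796) (||v_1|| = 1).

λ_1 = 19.6158,  λ_2 = 4.3842;  v_1 ≈ (0.2011, 0.9796)


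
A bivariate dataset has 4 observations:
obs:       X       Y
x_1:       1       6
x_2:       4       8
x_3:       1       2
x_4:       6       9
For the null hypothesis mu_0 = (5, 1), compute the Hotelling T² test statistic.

Step 1 — sample mean vector:
  mean(X) = (1 + 4 + 1 + 6) / 4 = 12/4 = 3
  mean(Y) = (6 + 8 + 2 + 9) / 4 = 25/4 = 6.25
  x̄ = (3, 6.25),  deviation x̄ - mu_0 = (3, 6.25) - (5, 1) = (-2, 5.25).

Step 2 — sample covariance matrix, S[i,j] = (1/(n-1)) · Σ_k (x_{k,i} - mean_i) · (x_{k,j} - mean_j), divisor n-1 = 3:
  S[X,X] = ((-2)·(-2) + (1)·(1) + (-2)·(-2) + (3)·(3)) / 3 = 18/3 = 6
  S[X,Y] = ((-2)·(-0.25) + (1)·(1.75) + (-2)·(-4.25) + (3)·(2.75)) / 3 = 19/3 = 6.3333
  S[Y,Y] = ((-0.25)·(-0.25) + (1.75)·(1.75) + (-4.25)·(-4.25) + (2.75)·(2.75)) / 3 = 28.75/3 = 9.5833
  S = [[6, 6.3333],
 [6.3333, 9.5833]].

Step 3 — invert S. det(S) = 6·9.5833 - (6.3333)² = 17.3889.
  S^{-1} = (1/det) · [[d, -b], [-b, a]] = [[0.5511, -0.3642],
 [-0.3642, 0.345]].

Step 4 — quadratic form (x̄ - mu_0)^T · S^{-1} · (x̄ - mu_0):
  S^{-1} · (x̄ - mu_0) = (-3.0144, 2.5399),
  (x̄ - mu_0)^T · [...] = (-2)·(-3.0144) + (5.25)·(2.5399) = 19.3634.

Step 5 — scale by n: T² = 4 · 19.3634 = 77.4537.

T² ≈ 77.4537


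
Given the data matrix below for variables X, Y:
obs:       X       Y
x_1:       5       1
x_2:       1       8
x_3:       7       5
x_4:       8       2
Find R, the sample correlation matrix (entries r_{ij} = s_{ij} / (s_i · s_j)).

Step 1 — column means:
  mean(X) = (5 + 1 + 7 + 8) / 4 = 21/4 = 5.25
  mean(Y) = (1 + 8 + 5 + 2) / 4 = 16/4 = 4

Step 2 — sample variances and covariances s[i,j] = (1/(n-1)) · Σ_k (x_{k,i} - mean_i) · (x_{k,j} - mean_j), with n-1 = 3:
  s[X,X] = ((-0.25)·(-0.25) + (-4.25)·(-4.25) + (1.75)·(1.75) + (2.75)·(2.75)) / 3 = 28.75/3 = 9.5833
  s[X,Y] = ((-0.25)·(-3) + (-4.25)·(4) + (1.75)·(1) + (2.75)·(-2)) / 3 = -20/3 = -6.6667
  s[Y,Y] = ((-3)·(-3) + (4)·(4) + (1)·(1) + (-2)·(-2)) / 3 = 30/3 = 10
  Sample standard deviations s_i = √(s[i,i]):
  s(X) = √(9.5833) = 3.0957
  s(Y) = √(10) = 3.1623

Step 3 — r_{ij} = s_{ij} / (s_i · s_j):
  r[X,X] = 1 (diagonal).
  r[X,Y] = -6.6667 / (3.0957 · 3.1623) = -6.6667 / 9.7895 = -0.681
  r[Y,Y] = 1 (diagonal).

R is symmetric with unit diagonal. Assembling:

R = [[1, -0.681],
 [-0.681, 1]]


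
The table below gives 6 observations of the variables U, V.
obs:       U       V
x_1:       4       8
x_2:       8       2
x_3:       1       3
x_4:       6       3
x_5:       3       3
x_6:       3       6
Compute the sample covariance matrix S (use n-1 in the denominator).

Step 1 — column means:
  mean(U) = (4 + 8 + 1 + 6 + 3 + 3) / 6 = 25/6 = 4.1667
  mean(V) = (8 + 2 + 3 + 3 + 3 + 6) / 6 = 25/6 = 4.1667

Step 2 — sample covariance S[i,j] = (1/(n-1)) · Σ_k (x_{k,i} - mean_i) · (x_{k,j} - mean_j), with n-1 = 5.
  S[U,U] = ((-0.1667)·(-0.1667) + (3.8333)·(3.8333) + (-3.1667)·(-3.1667) + (1.8333)·(1.8333) + (-1.1667)·(-1.1667) + (-1.1667)·(-1.1667)) / 5 = 30.8333/5 = 6.1667
  S[U,V] = ((-0.1667)·(3.8333) + (3.8333)·(-2.1667) + (-3.1667)·(-1.1667) + (1.8333)·(-1.1667) + (-1.1667)·(-1.1667) + (-1.1667)·(1.8333)) / 5 = -8.1667/5 = -1.6333
  S[V,V] = ((3.8333)·(3.8333) + (-2.1667)·(-2.1667) + (-1.1667)·(-1.1667) + (-1.1667)·(-1.1667) + (-1.1667)·(-1.1667) + (1.8333)·(1.8333)) / 5 = 26.8333/5 = 5.3667

S is symmetric (S[j,i] = S[i,j]). Assembling:

S = [[6.1667, -1.6333],
 [-1.6333, 5.3667]]


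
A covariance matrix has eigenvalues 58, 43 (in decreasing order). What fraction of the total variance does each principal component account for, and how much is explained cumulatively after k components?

Step 1 — total variance = trace(Sigma) = Σ λ_i = 58 + 43 = 101.

Step 2 — fraction explained by component i = λ_i / Σ λ:
  PC1: 58/101 = 0.5743
  PC2: 43/101 = 0.4257

Step 3 — cumulative fraction after k components = (λ_1 + ... + λ_k) / Σ λ:
  k = 1: 58/101 = 0.5743
  k = 2: (58 + 43)/101 = 101/101 = 1

Summary (fraction, with percent):

explained: PC1 0.5743 (57.43%), PC2 0.4257 (42.57%);  cumulative: 0.5743, 1


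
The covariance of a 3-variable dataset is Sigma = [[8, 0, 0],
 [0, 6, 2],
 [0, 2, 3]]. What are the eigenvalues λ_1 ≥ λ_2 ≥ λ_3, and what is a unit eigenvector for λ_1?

Step 1 — characteristic polynomial p(λ) = det(λI - Sigma) = λ³ - tr·λ² + c_1·λ - det, where tr = trace, c_1 = sum of the principal 2×2 minors, det = det(Sigma):
  tr = 8 + 6 + 3 = 17,
  c_1 = (8·6 - (0)²) + (8·3 - (0)²) + (6·3 - (2)²) = 48 + 24 + 14 = 86,
  det = 8·(6·3 - (2)²) - (0)·((0)·3 - (2)·(0)) + (0)·((0)·(2) - 6·(0)) = 8·(14) - (0)·(0) + (0)·(0) = 112.
  So p(λ) = λ³ - 17λ² + 86λ - 112.
Step 2 — look for an integer root (rational root theorem: any rational root is an integer divisor of 112). Testing λ = 2:
  p(2) = 8 - 68 + 172 - 112 = 0  ✓
  Dividing out (λ - 2): p(λ) = (λ - 2)(λ² - 15λ + 56).
Step 3 — remaining eigenvalues from the quadratic λ² - 15λ + 56 = 0:
  Δ = 15² - 4·56 = 225 - 224 = 1,  λ = (15 ± √1)/2 = (15 ± 1)/2 = 8 or 7.
  Sorted: λ_1 = 8,  λ_2 = 7,  λ_3 = 2  (check: sum = 17 = tr ✓).

Step 4 — unit eigenvector for λ_1 = 8: v spans the null space of (Sigma - λ_1 I), whose rows are
  r_1 = (0, 0, 0),  r_2 = (0, -2, 2),  r_3 = (0, 2, -5).
  v is orthogonal to every row, so take v ∝ r_2 × r_3 = ((-2)·(-5) - (2)·(2), (2)·(0) - (0)·(-5), (0)·(2) - (-2)·(0)) = (6, 0, 0).
  Rescale (divide by 6): u = (1, 0, 0).
  ||u|| = √((1)² + (0)² + (0)²) = √(1) = 1,  v_1 = u/||u|| ≈ (1, 0, 0) (||v_1|| = 1).

λ_1 = 8,  λ_2 = 7,  λ_3 = 2;  v_1 ≈ (1, 0, 0)


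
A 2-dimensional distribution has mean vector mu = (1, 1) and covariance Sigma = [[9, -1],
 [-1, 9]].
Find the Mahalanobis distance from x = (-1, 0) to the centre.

Step 1 — centre the observation: (x - mu) = (-2, -1).

Step 2 — invert Sigma. det(Sigma) = 9·9 - (-1)² = 80.
  Sigma^{-1} = (1/det) · [[d, -b], [-b, a]] = [[0.1125, 0.0125],
 [0.0125, 0.1125]].

Step 3 — form the quadratic (x - mu)^T · Sigma^{-1} · (x - mu):
  Sigma^{-1} · (x - mu) = (-0.2375, -0.1375).
  (x - mu)^T · [Sigma^{-1} · (x - mu)] = (-2)·(-0.2375) + (-1)·(-0.1375) = 0.6125.

Step 4 — take square root: d = √(0.6125) ≈ 0.7826.

d(x, mu) = √(0.6125) ≈ 0.7826


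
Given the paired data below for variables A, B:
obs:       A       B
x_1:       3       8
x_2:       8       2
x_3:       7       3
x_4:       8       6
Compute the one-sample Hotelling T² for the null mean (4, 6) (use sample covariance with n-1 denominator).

Step 1 — sample mean vector:
  mean(A) = (3 + 8 + 7 + 8) / 4 = 26/4 = 6.5
  mean(B) = (8 + 2 + 3 + 6) / 4 = 19/4 = 4.75
  x̄ = (6.5, 4.75),  deviation x̄ - mu_0 = (6.5, 4.75) - (4, 6) = (2.5, -1.25).

Step 2 — sample covariance matrix, S[i,j] = (1/(n-1)) · Σ_k (x_{k,i} - mean_i) · (x_{k,j} - mean_j), divisor n-1 = 3:
  S[A,A] = ((-3.5)·(-3.5) + (1.5)·(1.5) + (0.5)·(0.5) + (1.5)·(1.5)) / 3 = 17/3 = 5.6667
  S[A,B] = ((-3.5)·(3.25) + (1.5)·(-2.75) + (0.5)·(-1.75) + (1.5)·(1.25)) / 3 = -14.5/3 = -4.8333
  S[B,B] = ((3.25)·(3.25) + (-2.75)·(-2.75) + (-1.75)·(-1.75) + (1.25)·(1.25)) / 3 = 22.75/3 = 7.5833
  S = [[5.6667, -4.8333],
 [-4.8333, 7.5833]].

Step 3 — invert S. det(S) = 5.6667·7.5833 - (-4.8333)² = 19.6111.
  S^{-1} = (1/det) · [[d, -b], [-b, a]] = [[0.3867, 0.2465],
 [0.2465, 0.289]].

Step 4 — quadratic form (x̄ - mu_0)^T · S^{-1} · (x̄ - mu_0):
  S^{-1} · (x̄ - mu_0) = (0.6586, 0.255),
  (x̄ - mu_0)^T · [...] = (2.5)·(0.6586) + (-1.25)·(0.255) = 1.3279.

Step 5 — scale by n: T² = 4 · 1.3279 = 5.3116.

T² ≈ 5.3116


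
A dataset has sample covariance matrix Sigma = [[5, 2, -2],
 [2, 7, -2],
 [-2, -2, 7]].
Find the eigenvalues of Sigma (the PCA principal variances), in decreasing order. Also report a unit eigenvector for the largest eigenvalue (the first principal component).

Step 1 — characteristic polynomial p(λ) = det(λI - Sigma) = λ³ - tr·λ² + c_1·λ - det, where tr = trace, c_1 = sum of the principal 2×2 minors, det = det(Sigma):
  tr = 5 + 7 + 7 = 19,
  c_1 = (5·7 - (2)²) + (5·7 - (-2)²) + (7·7 - (-2)²) = 31 + 31 + 45 = 107,
  det = 5·(7·7 - (-2)²) - (2)·((2)·7 - (-2)·(-2)) + (-2)·((2)·(-2) - 7·(-2)) = 5·(45) - (2)·(10) + (-2)·(10) = 185.
  So p(λ) = λ³ - 19λ² + 107λ - 185.
Step 2 — look for an integer root (rational root theorem: any rational root is an integer divisor of 185). Testing λ = 5:
  p(5) = 125 - 475 + 535 - 185 = 0  ✓
  Dividing out (λ - 5): p(λ) = (λ - 5)(λ² - 14λ + 37).
Step 3 — remaining eigenvalues from the quadratic λ² - 14λ + 37 = 0:
  Δ = 14² - 4·37 = 196 - 148 = 48,  λ = (14 ± √48)/2 = (14 ± 6.9282)/2 ≈ 10.4641 or 3.5359.
  Sorted: λ_1 = 10.4641,  λ_2 = 5,  λ_3 = 3.5359  (check: sum = 19 = tr ✓).

Step 4 — unit eigenvector for λ_1 ≈ 10.4641: v spans the null space of (Sigma - λ_1 I), whose rows are
  r_1 = (-5.4641, 2, -2),  r_2 = (2, -3.4641, -2),  r_3 = (-2, -2, -3.4641).
  v is orthogonal to every row, so take v ∝ r_1 × r_2 = ((2)·(-2) - (-2)·(-3.4641), (-2)·(2) - (-5.4641)·(-2), (-5.4641)·(-3.4641) - (2)·(2)) ≈ (-10.9282, -14.9282, 14.9282).
  Rescale (multiply by -1 so the first nonzero entry is positive): u = (10.9282, 14.9282, -14.9282).
  ||u|| = √((10.9282)² + (14.9282)² + (-14.9282)²) = √(565.1281) ≈ 23.7724,  v_1 = u/||u|| ≈ (0.4597, 0.628, -0.628) (||v_1|| = 1).

λ_1 = 10.4641,  λ_2 = 5,  λ_3 = 3.5359;  v_1 ≈ (0.4597, 0.628, -0.628)


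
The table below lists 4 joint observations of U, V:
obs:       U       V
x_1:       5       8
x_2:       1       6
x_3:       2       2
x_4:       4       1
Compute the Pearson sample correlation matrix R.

Step 1 — column means:
  mean(U) = (5 + 1 + 2 + 4) / 4 = 12/4 = 3
  mean(V) = (8 + 6 + 2 + 1) / 4 = 17/4 = 4.25

Step 2 — sample variances and covariances s[i,j] = (1/(n-1)) · Σ_k (x_{k,i} - mean_i) · (x_{k,j} - mean_j), with n-1 = 3:
  s[U,U] = ((2)·(2) + (-2)·(-2) + (-1)·(-1) + (1)·(1)) / 3 = 10/3 = 3.3333
  s[U,V] = ((2)·(3.75) + (-2)·(1.75) + (-1)·(-2.25) + (1)·(-3.25)) / 3 = 3/3 = 1
  s[V,V] = ((3.75)·(3.75) + (1.75)·(1.75) + (-2.25)·(-2.25) + (-3.25)·(-3.25)) / 3 = 32.75/3 = 10.9167
  Sample standard deviations s_i = √(s[i,i]):
  s(U) = √(3.3333) = 1.8257
  s(V) = √(10.9167) = 3.304

Step 3 — r_{ij} = s_{ij} / (s_i · s_j):
  r[U,U] = 1 (diagonal).
  r[U,V] = 1 / (1.8257 · 3.304) = 1 / 6.0323 = 0.1658
  r[V,V] = 1 (diagonal).

R is symmetric with unit diagonal. Assembling:

R = [[1, 0.1658],
 [0.1658, 1]]


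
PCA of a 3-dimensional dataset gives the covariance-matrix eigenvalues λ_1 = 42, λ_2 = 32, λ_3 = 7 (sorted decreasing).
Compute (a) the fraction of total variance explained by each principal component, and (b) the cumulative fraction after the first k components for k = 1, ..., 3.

Step 1 — total variance = trace(Sigma) = Σ λ_i = 42 + 32 + 7 = 81.

Step 2 — fraction explained by component i = λ_i / Σ λ:
  PC1: 42/81 = 0.5185
  PC2: 32/81 = 0.3951
  PC3: 7/81 = 0.0864

Step 3 — cumulative fraction after k components = (λ_1 + ... + λ_k) / Σ λ:
  k = 1: 42/81 = 0.5185
  k = 2: (42 + 32)/81 = 74/81 = 0.9136
  k = 3: (42 + 32 + 7)/81 = 81/81 = 1

Summary (fraction, with percent):

explained: PC1 0.5185 (51.85%), PC2 0.3951 (39.51%), PC3 0.0864 (8.64%);  cumulative: 0.5185, 0.9136, 1


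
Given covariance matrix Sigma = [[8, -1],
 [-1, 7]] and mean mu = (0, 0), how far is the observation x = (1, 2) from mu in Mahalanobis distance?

Step 1 — centre the observation: (x - mu) = (1, 2).

Step 2 — invert Sigma. det(Sigma) = 8·7 - (-1)² = 55.
  Sigma^{-1} = (1/det) · [[d, -b], [-b, a]] = [[0.1273, 0.0182],
 [0.0182, 0.1455]].

Step 3 — form the quadratic (x - mu)^T · Sigma^{-1} · (x - mu):
  Sigma^{-1} · (x - mu) = (0.1636, 0.3091).
  (x - mu)^T · [Sigma^{-1} · (x - mu)] = (1)·(0.1636) + (2)·(0.3091) = 0.7818.

Step 4 — take square root: d = √(0.7818) ≈ 0.8842.

d(x, mu) = √(0.7818) ≈ 0.8842


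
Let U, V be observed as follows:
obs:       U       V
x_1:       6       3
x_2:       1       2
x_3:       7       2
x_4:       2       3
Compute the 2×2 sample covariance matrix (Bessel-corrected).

Step 1 — column means:
  mean(U) = (6 + 1 + 7 + 2) / 4 = 16/4 = 4
  mean(V) = (3 + 2 + 2 + 3) / 4 = 10/4 = 2.5

Step 2 — sample covariance S[i,j] = (1/(n-1)) · Σ_k (x_{k,i} - mean_i) · (x_{k,j} - mean_j), with n-1 = 3.
  S[U,U] = ((2)·(2) + (-3)·(-3) + (3)·(3) + (-2)·(-2)) / 3 = 26/3 = 8.6667
  S[U,V] = ((2)·(0.5) + (-3)·(-0.5) + (3)·(-0.5) + (-2)·(0.5)) / 3 = 0/3 = 0
  S[V,V] = ((0.5)·(0.5) + (-0.5)·(-0.5) + (-0.5)·(-0.5) + (0.5)·(0.5)) / 3 = 1/3 = 0.3333

S is symmetric (S[j,i] = S[i,j]). Assembling:

S = [[8.6667, 0],
 [0, 0.3333]]


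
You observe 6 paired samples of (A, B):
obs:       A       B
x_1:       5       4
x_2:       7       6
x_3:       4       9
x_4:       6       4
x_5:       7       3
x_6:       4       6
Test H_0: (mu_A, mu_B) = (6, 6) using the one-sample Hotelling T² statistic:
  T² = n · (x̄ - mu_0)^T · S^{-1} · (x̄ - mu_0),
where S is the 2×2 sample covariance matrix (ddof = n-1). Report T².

Step 1 — sample mean vector:
  mean(A) = (5 + 7 + 4 + 6 + 7 + 4) / 6 = 33/6 = 5.5
  mean(B) = (4 + 6 + 9 + 4 + 3 + 6) / 6 = 32/6 = 5.3333
  x̄ = (5.5, 5.3333),  deviation x̄ - mu_0 = (5.5, 5.3333) - (6, 6) = (-0.5, -0.6667).

Step 2 — sample covariance matrix, S[i,j] = (1/(n-1)) · Σ_k (x_{k,i} - mean_i) · (x_{k,j} - mean_j), divisor n-1 = 5:
  S[A,A] = ((-0.5)·(-0.5) + (1.5)·(1.5) + (-1.5)·(-1.5) + (0.5)·(0.5) + (1.5)·(1.5) + (-1.5)·(-1.5)) / 5 = 9.5/5 = 1.9
  S[A,B] = ((-0.5)·(-1.3333) + (1.5)·(0.6667) + (-1.5)·(3.6667) + (0.5)·(-1.3333) + (1.5)·(-2.3333) + (-1.5)·(0.6667)) / 5 = -9/5 = -1.8
  S[B,B] = ((-1.3333)·(-1.3333) + (0.6667)·(0.6667) + (3.6667)·(3.6667) + (-1.3333)·(-1.3333) + (-2.3333)·(-2.3333) + (0.6667)·(0.6667)) / 5 = 23.3333/5 = 4.6667
  S = [[1.9, -1.8],
 [-1.8, 4.6667]].

Step 3 — invert S. det(S) = 1.9·4.6667 - (-1.8)² = 5.6267.
  S^{-1} = (1/det) · [[d, -b], [-b, a]] = [[0.8294, 0.3199],
 [0.3199, 0.3377]].

Step 4 — quadratic form (x̄ - mu_0)^T · S^{-1} · (x̄ - mu_0):
  S^{-1} · (x̄ - mu_0) = (-0.628, -0.3851),
  (x̄ - mu_0)^T · [...] = (-0.5)·(-0.628) + (-0.6667)·(-0.3851) = 0.5707.

Step 5 — scale by n: T² = 6 · 0.5707 = 3.4242.

T² ≈ 3.4242


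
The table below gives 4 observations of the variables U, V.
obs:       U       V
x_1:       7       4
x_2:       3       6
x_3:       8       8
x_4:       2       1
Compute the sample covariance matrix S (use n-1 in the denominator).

Step 1 — column means:
  mean(U) = (7 + 3 + 8 + 2) / 4 = 20/4 = 5
  mean(V) = (4 + 6 + 8 + 1) / 4 = 19/4 = 4.75

Step 2 — sample covariance S[i,j] = (1/(n-1)) · Σ_k (x_{k,i} - mean_i) · (x_{k,j} - mean_j), with n-1 = 3.
  S[U,U] = ((2)·(2) + (-2)·(-2) + (3)·(3) + (-3)·(-3)) / 3 = 26/3 = 8.6667
  S[U,V] = ((2)·(-0.75) + (-2)·(1.25) + (3)·(3.25) + (-3)·(-3.75)) / 3 = 17/3 = 5.6667
  S[V,V] = ((-0.75)·(-0.75) + (1.25)·(1.25) + (3.25)·(3.25) + (-3.75)·(-3.75)) / 3 = 26.75/3 = 8.9167

S is symmetric (S[j,i] = S[i,j]). Assembling:

S = [[8.6667, 5.6667],
 [5.6667, 8.9167]]


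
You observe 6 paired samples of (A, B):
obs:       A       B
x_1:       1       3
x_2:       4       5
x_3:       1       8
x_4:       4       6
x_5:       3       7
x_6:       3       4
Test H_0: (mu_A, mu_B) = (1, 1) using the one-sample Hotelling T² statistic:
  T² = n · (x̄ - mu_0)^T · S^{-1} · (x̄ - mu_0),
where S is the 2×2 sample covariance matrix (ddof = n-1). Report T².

Step 1 — sample mean vector:
  mean(A) = (1 + 4 + 1 + 4 + 3 + 3) / 6 = 16/6 = 2.6667
  mean(B) = (3 + 5 + 8 + 6 + 7 + 4) / 6 = 33/6 = 5.5
  x̄ = (2.6667, 5.5),  deviation x̄ - mu_0 = (2.6667, 5.5) - (1, 1) = (1.6667, 4.5).

Step 2 — sample covariance matrix, S[i,j] = (1/(n-1)) · Σ_k (x_{k,i} - mean_i) · (x_{k,j} - mean_j), divisor n-1 = 5:
  S[A,A] = ((-1.6667)·(-1.6667) + (1.3333)·(1.3333) + (-1.6667)·(-1.6667) + (1.3333)·(1.3333) + (0.3333)·(0.3333) + (0.3333)·(0.3333)) / 5 = 9.3333/5 = 1.8667
  S[A,B] = ((-1.6667)·(-2.5) + (1.3333)·(-0.5) + (-1.6667)·(2.5) + (1.3333)·(0.5) + (0.3333)·(1.5) + (0.3333)·(-1.5)) / 5 = 0/5 = 0
  S[B,B] = ((-2.5)·(-2.5) + (-0.5)·(-0.5) + (2.5)·(2.5) + (0.5)·(0.5) + (1.5)·(1.5) + (-1.5)·(-1.5)) / 5 = 17.5/5 = 3.5
  S = [[1.8667, 0],
 [0, 3.5]].

Step 3 — invert S. det(S) = 1.8667·3.5 - (0)² = 6.5333.
  S^{-1} = (1/det) · [[d, -b], [-b, a]] = [[0.5357, 0],
 [0, 0.2857]].

Step 4 — quadratic form (x̄ - mu_0)^T · S^{-1} · (x̄ - mu_0):
  S^{-1} · (x̄ - mu_0) = (0.8929, 1.2857),
  (x̄ - mu_0)^T · [...] = (1.6667)·(0.8929) + (4.5)·(1.2857) = 7.2738.

Step 5 — scale by n: T² = 6 · 7.2738 = 43.6429.

T² ≈ 43.6429


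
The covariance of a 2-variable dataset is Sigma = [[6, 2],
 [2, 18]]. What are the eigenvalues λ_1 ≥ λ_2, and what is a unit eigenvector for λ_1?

Step 1 — characteristic polynomial of 2×2 Sigma:
  det(Sigma - λI) = λ² - trace · λ + det = 0.
  trace = 6 + 18 = 24, det = 6·18 - (2)² = 104.
Step 2 — discriminant:
  Δ = trace² - 4·det = 576 - 416 = 160.
Step 3 — eigenvalues:
  λ = (trace ± √Δ)/2 = (24 ± 12.6491)/2,
  λ_1 = 18.3246,  λ_2 = 5.6754.

Step 4 — unit eigenvector for λ_1: solve (Sigma - λ_1 I)v = 0. First row:
  (6 - 18.3246)·v_x + (2)·v_y = 0, i.e. (-12.3246)·v_x + (2)·v_y = 0,
  so v ∝ (b, λ_1 - a) = (2, 12.3246) = u.
  ||u|| = √((2)² + (12.3246)²) = √(155.8947) ≈ 12.4858,
  v_1 = u/||u|| ≈ (0.1602, 0.9871) (||v_1|| = 1).

λ_1 = 18.3246,  λ_2 = 5.6754;  v_1 ≈ (0.1602, 0.9871)


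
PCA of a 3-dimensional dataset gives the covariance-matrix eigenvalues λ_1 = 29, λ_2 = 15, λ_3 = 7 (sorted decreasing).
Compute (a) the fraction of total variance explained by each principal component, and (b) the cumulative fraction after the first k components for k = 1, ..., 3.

Step 1 — total variance = trace(Sigma) = Σ λ_i = 29 + 15 + 7 = 51.

Step 2 — fraction explained by component i = λ_i / Σ λ:
  PC1: 29/51 = 0.5686
  PC2: 15/51 = 0.2941
  PC3: 7/51 = 0.1373

Step 3 — cumulative fraction after k components = (λ_1 + ... + λ_k) / Σ λ:
  k = 1: 29/51 = 0.5686
  k = 2: (29 + 15)/51 = 44/51 = 0.8627
  k = 3: (29 + 15 + 7)/51 = 51/51 = 1

Summary (fraction, with percent):

explained: PC1 0.5686 (56.86%), PC2 0.2941 (29.41%), PC3 0.1373 (13.73%);  cumulative: 0.5686, 0.8627, 1


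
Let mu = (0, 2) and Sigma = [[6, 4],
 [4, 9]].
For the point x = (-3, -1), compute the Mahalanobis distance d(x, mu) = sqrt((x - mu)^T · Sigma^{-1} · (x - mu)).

Step 1 — centre the observation: (x - mu) = (-3, -3).

Step 2 — invert Sigma. det(Sigma) = 6·9 - (4)² = 38.
  Sigma^{-1} = (1/det) · [[d, -b], [-b, a]] = [[0.2368, -0.1053],
 [-0.1053, 0.1579]].

Step 3 — form the quadratic (x - mu)^T · Sigma^{-1} · (x - mu):
  Sigma^{-1} · (x - mu) = (-0.3947, -0.1579).
  (x - mu)^T · [Sigma^{-1} · (x - mu)] = (-3)·(-0.3947) + (-3)·(-0.1579) = 1.6579.

Step 4 — take square root: d = √(1.6579) ≈ 1.2876.

d(x, mu) = √(1.6579) ≈ 1.2876


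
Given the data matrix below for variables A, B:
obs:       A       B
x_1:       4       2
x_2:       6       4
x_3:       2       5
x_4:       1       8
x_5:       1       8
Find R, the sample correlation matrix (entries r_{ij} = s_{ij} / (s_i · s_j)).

Step 1 — column means:
  mean(A) = (4 + 6 + 2 + 1 + 1) / 5 = 14/5 = 2.8
  mean(B) = (2 + 4 + 5 + 8 + 8) / 5 = 27/5 = 5.4

Step 2 — sample variances and covariances s[i,j] = (1/(n-1)) · Σ_k (x_{k,i} - mean_i) · (x_{k,j} - mean_j), with n-1 = 4:
  s[A,A] = ((1.2)·(1.2) + (3.2)·(3.2) + (-0.8)·(-0.8) + (-1.8)·(-1.8) + (-1.8)·(-1.8)) / 4 = 18.8/4 = 4.7
  s[A,B] = ((1.2)·(-3.4) + (3.2)·(-1.4) + (-0.8)·(-0.4) + (-1.8)·(2.6) + (-1.8)·(2.6)) / 4 = -17.6/4 = -4.4
  s[B,B] = ((-3.4)·(-3.4) + (-1.4)·(-1.4) + (-0.4)·(-0.4) + (2.6)·(2.6) + (2.6)·(2.6)) / 4 = 27.2/4 = 6.8
  Sample standard deviations s_i = √(s[i,i]):
  s(A) = √(4.7) = 2.1679
  s(B) = √(6.8) = 2.6077

Step 3 — r_{ij} = s_{ij} / (s_i · s_j):
  r[A,A] = 1 (diagonal).
  r[A,B] = -4.4 / (2.1679 · 2.6077) = -4.4 / 5.6533 = -0.7783
  r[B,B] = 1 (diagonal).

R is symmetric with unit diagonal. Assembling:

R = [[1, -0.7783],
 [-0.7783, 1]]


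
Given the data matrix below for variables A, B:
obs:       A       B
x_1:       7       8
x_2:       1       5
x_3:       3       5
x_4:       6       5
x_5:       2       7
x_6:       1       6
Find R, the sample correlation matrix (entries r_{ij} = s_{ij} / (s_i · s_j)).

Step 1 — column means:
  mean(A) = (7 + 1 + 3 + 6 + 2 + 1) / 6 = 20/6 = 3.3333
  mean(B) = (8 + 5 + 5 + 5 + 7 + 6) / 6 = 36/6 = 6

Step 2 — sample variances and covariances s[i,j] = (1/(n-1)) · Σ_k (x_{k,i} - mean_i) · (x_{k,j} - mean_j), with n-1 = 5:
  s[A,A] = ((3.6667)·(3.6667) + (-2.3333)·(-2.3333) + (-0.3333)·(-0.3333) + (2.6667)·(2.6667) + (-1.3333)·(-1.3333) + (-2.3333)·(-2.3333)) / 5 = 33.3333/5 = 6.6667
  s[A,B] = ((3.6667)·(2) + (-2.3333)·(-1) + (-0.3333)·(-1) + (2.6667)·(-1) + (-1.3333)·(1) + (-2.3333)·(0)) / 5 = 6/5 = 1.2
  s[B,B] = ((2)·(2) + (-1)·(-1) + (-1)·(-1) + (-1)·(-1) + (1)·(1) + (0)·(0)) / 5 = 8/5 = 1.6
  Sample standard deviations s_i = √(s[i,i]):
  s(A) = √(6.6667) = 2.582
  s(B) = √(1.6) = 1.2649

Step 3 — r_{ij} = s_{ij} / (s_i · s_j):
  r[A,A] = 1 (diagonal).
  r[A,B] = 1.2 / (2.582 · 1.2649) = 1.2 / 3.266 = 0.3674
  r[B,B] = 1 (diagonal).

R is symmetric with unit diagonal. Assembling:

R = [[1, 0.3674],
 [0.3674, 1]]


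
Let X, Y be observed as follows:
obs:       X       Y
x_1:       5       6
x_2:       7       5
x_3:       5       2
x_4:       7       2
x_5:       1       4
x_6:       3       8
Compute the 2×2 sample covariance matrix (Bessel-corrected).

Step 1 — column means:
  mean(X) = (5 + 7 + 5 + 7 + 1 + 3) / 6 = 28/6 = 4.6667
  mean(Y) = (6 + 5 + 2 + 2 + 4 + 8) / 6 = 27/6 = 4.5

Step 2 — sample covariance S[i,j] = (1/(n-1)) · Σ_k (x_{k,i} - mean_i) · (x_{k,j} - mean_j), with n-1 = 5.
  S[X,X] = ((0.3333)·(0.3333) + (2.3333)·(2.3333) + (0.3333)·(0.3333) + (2.3333)·(2.3333) + (-3.6667)·(-3.6667) + (-1.6667)·(-1.6667)) / 5 = 27.3333/5 = 5.4667
  S[X,Y] = ((0.3333)·(1.5) + (2.3333)·(0.5) + (0.3333)·(-2.5) + (2.3333)·(-2.5) + (-3.6667)·(-0.5) + (-1.6667)·(3.5)) / 5 = -9/5 = -1.8
  S[Y,Y] = ((1.5)·(1.5) + (0.5)·(0.5) + (-2.5)·(-2.5) + (-2.5)·(-2.5) + (-0.5)·(-0.5) + (3.5)·(3.5)) / 5 = 27.5/5 = 5.5

S is symmetric (S[j,i] = S[i,j]). Assembling:

S = [[5.4667, -1.8],
 [-1.8, 5.5]]


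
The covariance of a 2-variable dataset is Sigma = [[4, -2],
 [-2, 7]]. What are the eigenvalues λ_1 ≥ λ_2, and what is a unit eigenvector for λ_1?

Step 1 — characteristic polynomial of 2×2 Sigma:
  det(Sigma - λI) = λ² - trace · λ + det = 0.
  trace = 4 + 7 = 11, det = 4·7 - (-2)² = 24.
Step 2 — discriminant:
  Δ = trace² - 4·det = 121 - 96 = 25.
Step 3 — eigenvalues:
  λ = (trace ± √Δ)/2 = (11 ± 5)/2,
  λ_1 = 8,  λ_2 = 3.

Step 4 — unit eigenvector for λ_1: solve (Sigma - λ_1 I)v = 0. First row:
  (4 - 8)·v_x + (-2)·v_y = 0, i.e. (-4)·v_x + (-2)·v_y = 0,
  so v ∝ (b, λ_1 - a) = (-2, 4); multiply by -1 so the first entry is positive: u = (2, -4).
  ||u|| = √((2)² + (-4)²) = √(20) ≈ 4.4721,
  v_1 = u/||u|| ≈ (0.4472, -0.8944) (||v_1|| = 1).

λ_1 = 8,  λ_2 = 3;  v_1 ≈ (0.4472, -0.8944)


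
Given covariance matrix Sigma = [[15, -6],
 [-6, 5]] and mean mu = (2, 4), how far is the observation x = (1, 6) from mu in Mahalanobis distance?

Step 1 — centre the observation: (x - mu) = (-1, 2).

Step 2 — invert Sigma. det(Sigma) = 15·5 - (-6)² = 39.
  Sigma^{-1} = (1/det) · [[d, -b], [-b, a]] = [[0.1282, 0.1538],
 [0.1538, 0.3846]].

Step 3 — form the quadratic (x - mu)^T · Sigma^{-1} · (x - mu):
  Sigma^{-1} · (x - mu) = (0.1795, 0.6154).
  (x - mu)^T · [Sigma^{-1} · (x - mu)] = (-1)·(0.1795) + (2)·(0.6154) = 1.0513.

Step 4 — take square root: d = √(1.0513) ≈ 1.0253.

d(x, mu) = √(1.0513) ≈ 1.0253


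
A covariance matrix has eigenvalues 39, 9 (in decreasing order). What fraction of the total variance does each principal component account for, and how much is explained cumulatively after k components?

Step 1 — total variance = trace(Sigma) = Σ λ_i = 39 + 9 = 48.

Step 2 — fraction explained by component i = λ_i / Σ λ:
  PC1: 39/48 = 0.8125
  PC2: 9/48 = 0.1875

Step 3 — cumulative fraction after k components = (λ_1 + ... + λ_k) / Σ λ:
  k = 1: 39/48 = 0.8125
  k = 2: (39 + 9)/48 = 48/48 = 1

Summary (fraction, with percent):

explained: PC1 0.8125 (81.25%), PC2 0.1875 (18.75%);  cumulative: 0.8125, 1


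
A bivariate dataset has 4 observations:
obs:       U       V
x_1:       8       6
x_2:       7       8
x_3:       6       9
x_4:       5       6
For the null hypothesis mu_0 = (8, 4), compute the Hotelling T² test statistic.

Step 1 — sample mean vector:
  mean(U) = (8 + 7 + 6 + 5) / 4 = 26/4 = 6.5
  mean(V) = (6 + 8 + 9 + 6) / 4 = 29/4 = 7.25
  x̄ = (6.5, 7.25),  deviation x̄ - mu_0 = (6.5, 7.25) - (8, 4) = (-1.5, 3.25).

Step 2 — sample covariance matrix, S[i,j] = (1/(n-1)) · Σ_k (x_{k,i} - mean_i) · (x_{k,j} - mean_j), divisor n-1 = 3:
  S[U,U] = ((1.5)·(1.5) + (0.5)·(0.5) + (-0.5)·(-0.5) + (-1.5)·(-1.5)) / 3 = 5/3 = 1.6667
  S[U,V] = ((1.5)·(-1.25) + (0.5)·(0.75) + (-0.5)·(1.75) + (-1.5)·(-1.25)) / 3 = -0.5/3 = -0.1667
  S[V,V] = ((-1.25)·(-1.25) + (0.75)·(0.75) + (1.75)·(1.75) + (-1.25)·(-1.25)) / 3 = 6.75/3 = 2.25
  S = [[1.6667, -0.1667],
 [-0.1667, 2.25]].

Step 3 — invert S. det(S) = 1.6667·2.25 - (-0.1667)² = 3.7222.
  S^{-1} = (1/det) · [[d, -b], [-b, a]] = [[0.6045, 0.0448],
 [0.0448, 0.4478]].

Step 4 — quadratic form (x̄ - mu_0)^T · S^{-1} · (x̄ - mu_0):
  S^{-1} · (x̄ - mu_0) = (-0.7612, 1.3881),
  (x̄ - mu_0)^T · [...] = (-1.5)·(-0.7612) + (3.25)·(1.3881) = 5.653.

Step 5 — scale by n: T² = 4 · 5.653 = 22.6119.

T² ≈ 22.6119


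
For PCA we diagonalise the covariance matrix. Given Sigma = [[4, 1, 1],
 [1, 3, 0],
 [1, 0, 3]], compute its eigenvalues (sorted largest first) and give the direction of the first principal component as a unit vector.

Step 1 — characteristic polynomial p(λ) = det(λI - Sigma) = λ³ - tr·λ² + c_1·λ - det, where tr = trace, c_1 = sum of the principal 2×2 minors, det = det(Sigma):
  tr = 4 + 3 + 3 = 10,
  c_1 = (4·3 - (1)²) + (4·3 - (1)²) + (3·3 - (0)²) = 11 + 11 + 9 = 31,
  det = 4·(3·3 - (0)²) - (1)·((1)·3 - (0)·(1)) + (1)·((1)·(0) - 3·(1)) = 4·(9) - (1)·(3) + (1)·(-3) = 30.
  So p(λ) = λ³ - 10λ² + 31λ - 30.
Step 2 — look for an integer root (rational root theorem: any rational root is an integer divisor of 30). Testing λ = 2:
  p(2) = 8 - 40 + 62 - 30 = 0  ✓
  Dividing out (λ - 2): p(λ) = (λ - 2)(λ² - 8λ + 15).
Step 3 — remaining eigenvalues from the quadratic λ² - 8λ + 15 = 0:
  Δ = 8² - 4·15 = 64 - 60 = 4,  λ = (8 ± √4)/2 = (8 ± 2)/2 = 5 or 3.
  Sorted: λ_1 = 5,  λ_2 = 3,  λ_3 = 2  (check: sum = 10 = tr ✓).

Step 4 — unit eigenvector for λ_1 = 5: v spans the null space of (Sigma - λ_1 I), whose rows are
  r_1 = (-1, 1, 1),  r_2 = (1, -2, 0),  r_3 = (1, 0, -2).
  v is orthogonal to every row, so take v ∝ r_1 × r_2 = ((1)·(0) - (1)·(-2), (1)·(1) - (-1)·(0), (-1)·(-2) - (1)·(1)) = (2, 1, 1).
  Let u = (2, 1, 1).
  ||u|| = √((2)² + (1)² + (1)²) = √(6) ≈ 2.4495,  v_1 = u/||u|| ≈ (0.8165, 0.4082, 0.4082) (||v_1|| = 1).

λ_1 = 5,  λ_2 = 3,  λ_3 = 2;  v_1 ≈ (0.8165, 0.4082, 0.4082)


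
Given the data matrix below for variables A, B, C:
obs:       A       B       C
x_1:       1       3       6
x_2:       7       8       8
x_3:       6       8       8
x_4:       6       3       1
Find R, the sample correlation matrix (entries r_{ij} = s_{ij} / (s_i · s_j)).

Step 1 — column means:
  mean(A) = (1 + 7 + 6 + 6) / 4 = 20/4 = 5
  mean(B) = (3 + 8 + 8 + 3) / 4 = 22/4 = 5.5
  mean(C) = (6 + 8 + 8 + 1) / 4 = 23/4 = 5.75

Step 2 — sample variances and covariances s[i,j] = (1/(n-1)) · Σ_k (x_{k,i} - mean_i) · (x_{k,j} - mean_j), with n-1 = 3:
  s[A,A] = ((-4)·(-4) + (2)·(2) + (1)·(1) + (1)·(1)) / 3 = 22/3 = 7.3333
  s[A,B] = ((-4)·(-2.5) + (2)·(2.5) + (1)·(2.5) + (1)·(-2.5)) / 3 = 15/3 = 5
  s[A,C] = ((-4)·(0.25) + (2)·(2.25) + (1)·(2.25) + (1)·(-4.75)) / 3 = 1/3 = 0.3333
  s[B,B] = ((-2.5)·(-2.5) + (2.5)·(2.5) + (2.5)·(2.5) + (-2.5)·(-2.5)) / 3 = 25/3 = 8.3333
  s[B,C] = ((-2.5)·(0.25) + (2.5)·(2.25) + (2.5)·(2.25) + (-2.5)·(-4.75)) / 3 = 22.5/3 = 7.5
  s[C,C] = ((0.25)·(0.25) + (2.25)·(2.25) + (2.25)·(2.25) + (-4.75)·(-4.75)) / 3 = 32.75/3 = 10.9167
  Sample standard deviations s_i = √(s[i,i]):
  s(A) = √(7.3333) = 2.708
  s(B) = √(8.3333) = 2.8868
  s(C) = √(10.9167) = 3.304

Step 3 — r_{ij} = s_{ij} / (s_i · s_j):
  r[A,A] = 1 (diagonal).
  r[A,B] = 5 / (2.708 · 2.8868) = 5 / 7.8174 = 0.6396
  r[A,C] = 0.3333 / (2.708 · 3.304) = 0.3333 / 8.9474 = 0.0373
  r[B,B] = 1 (diagonal).
  r[B,C] = 7.5 / (2.8868 · 3.304) = 7.5 / 9.5379 = 0.7863
  r[C,C] = 1 (diagonal).

R is symmetric with unit diagonal. Assembling:

R = [[1, 0.6396, 0.0373],
 [0.6396, 1, 0.7863],
 [0.0373, 0.7863, 1]]


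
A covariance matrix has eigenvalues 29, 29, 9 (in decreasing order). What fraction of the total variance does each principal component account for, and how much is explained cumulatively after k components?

Step 1 — total variance = trace(Sigma) = Σ λ_i = 29 + 29 + 9 = 67.

Step 2 — fraction explained by component i = λ_i / Σ λ:
  PC1: 29/67 = 0.4328
  PC2: 29/67 = 0.4328
  PC3: 9/67 = 0.1343

Step 3 — cumulative fraction after k components = (λ_1 + ... + λ_k) / Σ λ:
  k = 1: 29/67 = 0.4328
  k = 2: (29 + 29)/67 = 58/67 = 0.8657
  k = 3: (29 + 29 + 9)/67 = 67/67 = 1

Summary (fraction, with percent):

explained: PC1 0.4328 (43.28%), PC2 0.4328 (43.28%), PC3 0.1343 (13.43%);  cumulative: 0.4328, 0.8657, 1
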